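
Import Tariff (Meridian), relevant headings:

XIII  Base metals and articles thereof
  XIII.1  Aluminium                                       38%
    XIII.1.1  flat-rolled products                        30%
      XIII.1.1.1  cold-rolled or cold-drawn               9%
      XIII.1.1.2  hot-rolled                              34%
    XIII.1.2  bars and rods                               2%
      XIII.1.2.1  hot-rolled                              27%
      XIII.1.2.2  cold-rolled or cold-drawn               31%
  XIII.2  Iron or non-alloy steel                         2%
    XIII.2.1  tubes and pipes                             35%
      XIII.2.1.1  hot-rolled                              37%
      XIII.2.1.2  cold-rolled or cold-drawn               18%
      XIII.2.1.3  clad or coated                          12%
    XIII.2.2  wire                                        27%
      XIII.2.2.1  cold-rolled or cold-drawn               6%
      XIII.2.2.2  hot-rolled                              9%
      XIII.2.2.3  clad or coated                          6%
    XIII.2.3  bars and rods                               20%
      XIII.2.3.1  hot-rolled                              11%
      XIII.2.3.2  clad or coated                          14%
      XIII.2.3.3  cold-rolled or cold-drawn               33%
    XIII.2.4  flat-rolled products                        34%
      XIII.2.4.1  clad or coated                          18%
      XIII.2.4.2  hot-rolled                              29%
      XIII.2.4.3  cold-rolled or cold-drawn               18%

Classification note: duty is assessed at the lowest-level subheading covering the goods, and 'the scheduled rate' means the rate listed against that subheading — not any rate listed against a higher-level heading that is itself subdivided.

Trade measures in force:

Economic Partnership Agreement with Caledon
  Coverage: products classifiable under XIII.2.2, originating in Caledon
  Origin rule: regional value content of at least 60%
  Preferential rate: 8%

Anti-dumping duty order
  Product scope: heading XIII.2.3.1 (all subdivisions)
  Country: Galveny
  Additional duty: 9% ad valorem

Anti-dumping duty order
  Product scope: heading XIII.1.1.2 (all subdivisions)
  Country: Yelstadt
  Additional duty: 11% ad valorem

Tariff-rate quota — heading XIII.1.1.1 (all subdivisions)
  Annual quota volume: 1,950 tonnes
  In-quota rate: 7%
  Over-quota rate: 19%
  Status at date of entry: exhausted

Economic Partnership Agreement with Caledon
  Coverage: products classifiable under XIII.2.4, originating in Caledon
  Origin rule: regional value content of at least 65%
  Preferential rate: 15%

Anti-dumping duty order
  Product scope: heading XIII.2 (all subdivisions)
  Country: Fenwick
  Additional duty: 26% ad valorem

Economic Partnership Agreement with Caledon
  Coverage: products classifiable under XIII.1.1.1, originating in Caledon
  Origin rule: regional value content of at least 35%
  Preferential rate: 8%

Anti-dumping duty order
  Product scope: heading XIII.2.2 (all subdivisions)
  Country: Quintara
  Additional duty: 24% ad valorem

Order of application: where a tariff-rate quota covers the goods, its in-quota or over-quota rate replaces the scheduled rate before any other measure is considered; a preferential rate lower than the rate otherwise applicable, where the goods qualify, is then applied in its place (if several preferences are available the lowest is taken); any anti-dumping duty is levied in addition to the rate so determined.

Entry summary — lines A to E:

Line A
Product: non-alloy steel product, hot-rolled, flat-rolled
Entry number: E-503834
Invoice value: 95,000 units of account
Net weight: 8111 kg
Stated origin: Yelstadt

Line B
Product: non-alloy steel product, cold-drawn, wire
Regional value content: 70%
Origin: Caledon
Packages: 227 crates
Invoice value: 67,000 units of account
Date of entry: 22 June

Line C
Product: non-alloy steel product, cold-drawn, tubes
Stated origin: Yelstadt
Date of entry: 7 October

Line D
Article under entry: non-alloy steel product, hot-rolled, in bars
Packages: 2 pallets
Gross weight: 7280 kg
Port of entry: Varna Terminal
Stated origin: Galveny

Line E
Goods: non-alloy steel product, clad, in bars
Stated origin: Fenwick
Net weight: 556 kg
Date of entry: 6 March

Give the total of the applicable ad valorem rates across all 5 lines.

Line A: non-alloy steel → XIII.2; flat-rolled → XIII.2.4; hot-rolled → XIII.2.4.2. Scheduled 29%. No special measure applies. → 29%.
Line B: non-alloy steel → XIII.2; wire → XIII.2.2; cold-drawn → XIII.2.2.1. Scheduled 6%. Caledon agreement on XIII.2.2: RVC ≥ 60% → 8% available; Caledon agreement on XIII.2.4: XIII.2.2.1 not covered; Caledon agreement on XIII.1.1.1: XIII.2.2.1 not covered; preference 8% not lower than 6% → no reduction. → 6%.
Line C: non-alloy steel → XIII.2; tubes → XIII.2.1; cold-drawn → XIII.2.1.2. Scheduled 18%. No special measure applies. → 18%.
Line D: non-alloy steel → XIII.2; in bars → XIII.2.3; hot-rolled → XIII.2.3.1. Scheduled 11%. anti-dumping (Galveny, XIII.2.3.1): +9%; total 11% + 9% = 20%. → 20%.
Line E: non-alloy steel → XIII.2; in bars → XIII.2.3; clad → XIII.2.3.2. Scheduled 14%. anti-dumping (Fenwick, XIII.2): +26%; total 14% + 26% = 40%. → 40%.
Sum: 29% + 6% + 18% + 20% + 40% = 113%.

113%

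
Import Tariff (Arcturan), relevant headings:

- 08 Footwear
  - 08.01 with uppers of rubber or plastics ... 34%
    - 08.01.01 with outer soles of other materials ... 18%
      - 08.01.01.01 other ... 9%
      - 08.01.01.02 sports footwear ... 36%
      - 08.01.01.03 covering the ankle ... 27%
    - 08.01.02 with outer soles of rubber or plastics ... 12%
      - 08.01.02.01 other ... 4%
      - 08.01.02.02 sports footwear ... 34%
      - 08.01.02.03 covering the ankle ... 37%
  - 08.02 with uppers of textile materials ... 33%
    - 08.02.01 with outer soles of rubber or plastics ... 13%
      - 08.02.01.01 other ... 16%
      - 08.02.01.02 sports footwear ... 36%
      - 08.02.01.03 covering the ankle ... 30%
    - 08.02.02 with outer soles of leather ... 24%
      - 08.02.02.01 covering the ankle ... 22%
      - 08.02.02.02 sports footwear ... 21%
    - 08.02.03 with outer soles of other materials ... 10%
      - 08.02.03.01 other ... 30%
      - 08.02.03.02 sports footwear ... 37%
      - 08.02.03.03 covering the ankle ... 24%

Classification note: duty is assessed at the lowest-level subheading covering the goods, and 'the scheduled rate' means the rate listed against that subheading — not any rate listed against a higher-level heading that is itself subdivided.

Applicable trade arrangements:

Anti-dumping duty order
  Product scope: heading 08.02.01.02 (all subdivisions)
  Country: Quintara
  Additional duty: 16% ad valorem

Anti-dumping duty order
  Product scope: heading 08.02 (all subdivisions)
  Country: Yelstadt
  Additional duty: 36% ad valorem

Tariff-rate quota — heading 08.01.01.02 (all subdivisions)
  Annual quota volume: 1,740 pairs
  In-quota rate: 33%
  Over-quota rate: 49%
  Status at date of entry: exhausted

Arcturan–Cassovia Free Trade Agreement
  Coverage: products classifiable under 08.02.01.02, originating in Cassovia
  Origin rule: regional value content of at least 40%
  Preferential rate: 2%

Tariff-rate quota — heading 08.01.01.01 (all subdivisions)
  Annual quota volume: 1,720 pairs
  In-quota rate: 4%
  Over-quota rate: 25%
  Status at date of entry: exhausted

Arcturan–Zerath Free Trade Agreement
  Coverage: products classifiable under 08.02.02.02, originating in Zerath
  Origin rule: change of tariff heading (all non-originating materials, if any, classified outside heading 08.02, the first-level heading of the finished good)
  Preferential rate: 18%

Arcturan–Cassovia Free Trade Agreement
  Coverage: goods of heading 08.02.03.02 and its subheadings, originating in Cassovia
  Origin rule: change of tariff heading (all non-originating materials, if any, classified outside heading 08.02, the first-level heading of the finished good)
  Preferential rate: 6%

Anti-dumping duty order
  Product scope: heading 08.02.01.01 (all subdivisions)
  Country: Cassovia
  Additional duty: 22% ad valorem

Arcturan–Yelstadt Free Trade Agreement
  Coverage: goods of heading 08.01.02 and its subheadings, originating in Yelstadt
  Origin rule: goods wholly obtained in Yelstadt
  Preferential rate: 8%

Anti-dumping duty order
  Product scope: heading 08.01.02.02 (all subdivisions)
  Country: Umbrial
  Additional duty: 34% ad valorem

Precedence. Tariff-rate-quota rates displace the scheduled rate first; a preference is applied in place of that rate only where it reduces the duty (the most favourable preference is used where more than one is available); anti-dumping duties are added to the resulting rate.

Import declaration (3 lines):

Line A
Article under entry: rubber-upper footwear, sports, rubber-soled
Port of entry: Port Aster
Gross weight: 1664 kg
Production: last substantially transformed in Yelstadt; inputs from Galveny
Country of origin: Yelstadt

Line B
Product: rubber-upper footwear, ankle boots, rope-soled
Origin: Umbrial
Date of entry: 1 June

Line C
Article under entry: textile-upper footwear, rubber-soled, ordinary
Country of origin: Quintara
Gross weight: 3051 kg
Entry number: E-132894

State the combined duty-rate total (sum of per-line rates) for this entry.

77%

Line A: rubber-upper → 08.01; rubber-soled → 08.01.02; sports → 08.01.02.02. Scheduled 34%. Yelstadt agreement on 08.01.02: not wholly obtained. → 34%.
Line B: rubber-upper → 08.01; rope-soled → 08.01.01; ankle boots → 08.01.01.03. Scheduled 27%. No special measure applies. → 27%.
Line C: textile-upper → 08.02; rubber-soled → 08.02.01; ordinary → 08.02.01.01. Scheduled 16%. No special measure applies. → 16%.
Sum: 34% + 27% + 16% = 77%.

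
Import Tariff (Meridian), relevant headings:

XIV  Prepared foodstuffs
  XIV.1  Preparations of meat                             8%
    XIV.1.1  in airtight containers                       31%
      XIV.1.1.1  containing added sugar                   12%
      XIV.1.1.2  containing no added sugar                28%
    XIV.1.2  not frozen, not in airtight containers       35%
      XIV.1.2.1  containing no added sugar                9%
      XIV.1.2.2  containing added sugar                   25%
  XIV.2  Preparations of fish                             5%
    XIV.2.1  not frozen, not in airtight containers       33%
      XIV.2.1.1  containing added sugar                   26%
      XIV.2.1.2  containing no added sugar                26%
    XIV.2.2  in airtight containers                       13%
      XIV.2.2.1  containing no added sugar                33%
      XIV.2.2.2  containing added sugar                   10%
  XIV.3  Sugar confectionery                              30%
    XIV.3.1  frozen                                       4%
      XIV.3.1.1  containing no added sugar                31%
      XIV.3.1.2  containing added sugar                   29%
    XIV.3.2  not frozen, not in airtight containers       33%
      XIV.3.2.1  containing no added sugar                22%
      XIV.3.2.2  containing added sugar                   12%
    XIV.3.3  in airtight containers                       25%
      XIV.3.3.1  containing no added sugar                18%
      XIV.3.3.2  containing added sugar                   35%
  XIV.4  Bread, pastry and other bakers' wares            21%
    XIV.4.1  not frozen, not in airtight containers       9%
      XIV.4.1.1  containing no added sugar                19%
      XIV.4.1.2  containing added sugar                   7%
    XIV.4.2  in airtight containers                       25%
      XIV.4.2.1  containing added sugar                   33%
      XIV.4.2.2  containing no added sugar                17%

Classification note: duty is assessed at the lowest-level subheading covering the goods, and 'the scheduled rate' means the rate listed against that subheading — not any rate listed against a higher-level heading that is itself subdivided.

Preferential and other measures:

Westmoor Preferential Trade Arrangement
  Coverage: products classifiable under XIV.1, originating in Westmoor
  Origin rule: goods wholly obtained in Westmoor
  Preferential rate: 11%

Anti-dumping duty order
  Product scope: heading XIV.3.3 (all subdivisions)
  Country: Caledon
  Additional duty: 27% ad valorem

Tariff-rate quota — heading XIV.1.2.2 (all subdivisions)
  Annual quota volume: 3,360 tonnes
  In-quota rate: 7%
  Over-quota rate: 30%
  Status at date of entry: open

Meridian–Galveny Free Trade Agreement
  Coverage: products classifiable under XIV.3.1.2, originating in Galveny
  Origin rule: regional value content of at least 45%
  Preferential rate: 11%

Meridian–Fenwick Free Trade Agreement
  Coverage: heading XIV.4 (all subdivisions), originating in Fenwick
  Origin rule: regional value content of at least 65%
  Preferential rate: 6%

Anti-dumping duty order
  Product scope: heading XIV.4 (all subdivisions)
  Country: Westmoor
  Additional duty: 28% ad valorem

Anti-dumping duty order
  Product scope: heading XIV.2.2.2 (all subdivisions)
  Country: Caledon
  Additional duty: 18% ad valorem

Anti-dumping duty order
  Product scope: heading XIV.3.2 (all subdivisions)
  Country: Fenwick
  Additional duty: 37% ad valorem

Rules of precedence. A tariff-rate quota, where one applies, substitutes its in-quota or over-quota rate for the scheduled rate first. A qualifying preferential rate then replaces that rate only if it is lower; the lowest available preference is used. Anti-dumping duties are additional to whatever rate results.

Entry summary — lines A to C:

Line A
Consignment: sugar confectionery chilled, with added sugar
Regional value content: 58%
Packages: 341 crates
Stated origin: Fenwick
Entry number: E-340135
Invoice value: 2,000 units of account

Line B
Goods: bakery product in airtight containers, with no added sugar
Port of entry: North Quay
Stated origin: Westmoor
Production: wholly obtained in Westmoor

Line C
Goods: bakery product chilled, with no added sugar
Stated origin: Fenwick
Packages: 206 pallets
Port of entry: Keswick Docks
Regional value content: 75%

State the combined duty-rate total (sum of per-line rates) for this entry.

100%

Line A: sugar confectionery → XIV.3; chilled → XIV.3.2; with added sugar → XIV.3.2.2. Scheduled 12%. Fenwick agreement on XIV.4: XIV.3.2.2 not covered; anti-dumping (Fenwick, XIV.3.2): +37%; total 12% + 37% = 49%. → 49%.
Line B: bakery product → XIV.4; in airtight containers → XIV.4.2; with no added sugar → XIV.4.2.2. Scheduled 17%. Westmoor agreement on XIV.1: XIV.4.2.2 not covered; anti-dumping (Westmoor, XIV.4): +28%; total 17% + 28% = 45%. → 45%.
Line C: bakery product → XIV.4; chilled → XIV.4.1; with no added sugar → XIV.4.1.1. Scheduled 19%. Fenwick agreement on XIV.4: RVC ≥ 65% → 6% available; preferential 6%. → 6%.
Sum: 49% + 45% + 6% = 100%.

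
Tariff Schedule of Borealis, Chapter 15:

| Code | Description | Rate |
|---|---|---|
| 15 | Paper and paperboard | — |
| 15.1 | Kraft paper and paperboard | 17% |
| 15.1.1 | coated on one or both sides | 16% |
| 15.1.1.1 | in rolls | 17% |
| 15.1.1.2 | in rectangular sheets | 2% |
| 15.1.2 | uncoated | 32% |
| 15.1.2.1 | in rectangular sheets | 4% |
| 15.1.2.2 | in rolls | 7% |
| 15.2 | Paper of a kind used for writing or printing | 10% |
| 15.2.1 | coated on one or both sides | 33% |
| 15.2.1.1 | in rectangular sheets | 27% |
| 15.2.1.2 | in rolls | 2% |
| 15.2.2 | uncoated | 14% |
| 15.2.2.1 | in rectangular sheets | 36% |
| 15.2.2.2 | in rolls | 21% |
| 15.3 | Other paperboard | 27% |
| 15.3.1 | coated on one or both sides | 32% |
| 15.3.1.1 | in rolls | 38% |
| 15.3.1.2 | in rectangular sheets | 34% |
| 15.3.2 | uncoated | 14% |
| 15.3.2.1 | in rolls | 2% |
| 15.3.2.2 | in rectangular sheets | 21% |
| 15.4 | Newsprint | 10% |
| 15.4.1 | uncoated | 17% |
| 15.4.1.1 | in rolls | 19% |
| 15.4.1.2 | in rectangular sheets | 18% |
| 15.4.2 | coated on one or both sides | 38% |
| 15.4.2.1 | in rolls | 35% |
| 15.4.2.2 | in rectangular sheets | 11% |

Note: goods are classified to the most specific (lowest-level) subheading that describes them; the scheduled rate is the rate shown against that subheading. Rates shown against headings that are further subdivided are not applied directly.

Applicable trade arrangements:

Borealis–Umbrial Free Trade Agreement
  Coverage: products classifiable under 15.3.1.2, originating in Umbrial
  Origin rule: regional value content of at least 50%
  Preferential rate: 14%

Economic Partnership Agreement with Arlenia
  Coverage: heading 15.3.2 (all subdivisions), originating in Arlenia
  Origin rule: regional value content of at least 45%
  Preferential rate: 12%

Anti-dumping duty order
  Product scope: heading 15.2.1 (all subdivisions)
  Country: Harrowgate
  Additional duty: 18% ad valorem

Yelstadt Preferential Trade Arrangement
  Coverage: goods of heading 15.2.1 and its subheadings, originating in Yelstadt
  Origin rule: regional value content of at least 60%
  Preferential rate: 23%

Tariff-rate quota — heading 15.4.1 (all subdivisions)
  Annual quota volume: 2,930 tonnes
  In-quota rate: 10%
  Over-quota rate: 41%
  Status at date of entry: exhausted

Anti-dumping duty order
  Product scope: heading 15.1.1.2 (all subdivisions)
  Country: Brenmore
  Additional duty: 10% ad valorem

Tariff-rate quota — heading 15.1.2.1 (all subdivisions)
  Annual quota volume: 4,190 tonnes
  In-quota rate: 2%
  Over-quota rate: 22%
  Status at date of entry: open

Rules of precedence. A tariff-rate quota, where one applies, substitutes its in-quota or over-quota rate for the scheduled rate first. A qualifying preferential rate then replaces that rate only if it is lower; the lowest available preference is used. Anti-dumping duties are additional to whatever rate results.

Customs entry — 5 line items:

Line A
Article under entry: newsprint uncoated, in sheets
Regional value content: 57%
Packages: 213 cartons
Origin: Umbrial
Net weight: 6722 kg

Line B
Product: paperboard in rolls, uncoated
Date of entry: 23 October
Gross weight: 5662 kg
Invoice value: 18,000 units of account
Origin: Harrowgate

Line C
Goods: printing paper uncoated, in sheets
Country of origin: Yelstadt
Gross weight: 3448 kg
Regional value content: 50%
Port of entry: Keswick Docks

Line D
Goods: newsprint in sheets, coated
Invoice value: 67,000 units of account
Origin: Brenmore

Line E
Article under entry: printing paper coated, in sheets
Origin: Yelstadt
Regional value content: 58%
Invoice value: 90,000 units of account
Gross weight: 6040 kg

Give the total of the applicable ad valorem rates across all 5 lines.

Line A: newsprint → 15.4; uncoated → 15.4.1; in sheets → 15.4.1.2. Scheduled 18%. quota on 15.4.1 exhausted → over-quota 41%; Umbrial agreement on 15.3.1.2: 15.4.1.2 not covered. → 41%.
Line B: paperboard → 15.3; uncoated → 15.3.2; in rolls → 15.3.2.1. Scheduled 2%. No special measure applies. → 2%.
Line C: printing paper → 15.2; uncoated → 15.2.2; in sheets → 15.2.2.1. Scheduled 36%. Yelstadt agreement on 15.2.1: 15.2.2.1 not covered. → 36%.
Line D: newsprint → 15.4; coated → 15.4.2; in sheets → 15.4.2.2. Scheduled 11%. No special measure applies. → 11%.
Line E: printing paper → 15.2; coated → 15.2.1; in sheets → 15.2.1.1. Scheduled 27%. Yelstadt agreement on 15.2.1: RVC < 60%. → 27%.
Sum: 41% + 2% + 36% + 11% + 27% = 117%.

117%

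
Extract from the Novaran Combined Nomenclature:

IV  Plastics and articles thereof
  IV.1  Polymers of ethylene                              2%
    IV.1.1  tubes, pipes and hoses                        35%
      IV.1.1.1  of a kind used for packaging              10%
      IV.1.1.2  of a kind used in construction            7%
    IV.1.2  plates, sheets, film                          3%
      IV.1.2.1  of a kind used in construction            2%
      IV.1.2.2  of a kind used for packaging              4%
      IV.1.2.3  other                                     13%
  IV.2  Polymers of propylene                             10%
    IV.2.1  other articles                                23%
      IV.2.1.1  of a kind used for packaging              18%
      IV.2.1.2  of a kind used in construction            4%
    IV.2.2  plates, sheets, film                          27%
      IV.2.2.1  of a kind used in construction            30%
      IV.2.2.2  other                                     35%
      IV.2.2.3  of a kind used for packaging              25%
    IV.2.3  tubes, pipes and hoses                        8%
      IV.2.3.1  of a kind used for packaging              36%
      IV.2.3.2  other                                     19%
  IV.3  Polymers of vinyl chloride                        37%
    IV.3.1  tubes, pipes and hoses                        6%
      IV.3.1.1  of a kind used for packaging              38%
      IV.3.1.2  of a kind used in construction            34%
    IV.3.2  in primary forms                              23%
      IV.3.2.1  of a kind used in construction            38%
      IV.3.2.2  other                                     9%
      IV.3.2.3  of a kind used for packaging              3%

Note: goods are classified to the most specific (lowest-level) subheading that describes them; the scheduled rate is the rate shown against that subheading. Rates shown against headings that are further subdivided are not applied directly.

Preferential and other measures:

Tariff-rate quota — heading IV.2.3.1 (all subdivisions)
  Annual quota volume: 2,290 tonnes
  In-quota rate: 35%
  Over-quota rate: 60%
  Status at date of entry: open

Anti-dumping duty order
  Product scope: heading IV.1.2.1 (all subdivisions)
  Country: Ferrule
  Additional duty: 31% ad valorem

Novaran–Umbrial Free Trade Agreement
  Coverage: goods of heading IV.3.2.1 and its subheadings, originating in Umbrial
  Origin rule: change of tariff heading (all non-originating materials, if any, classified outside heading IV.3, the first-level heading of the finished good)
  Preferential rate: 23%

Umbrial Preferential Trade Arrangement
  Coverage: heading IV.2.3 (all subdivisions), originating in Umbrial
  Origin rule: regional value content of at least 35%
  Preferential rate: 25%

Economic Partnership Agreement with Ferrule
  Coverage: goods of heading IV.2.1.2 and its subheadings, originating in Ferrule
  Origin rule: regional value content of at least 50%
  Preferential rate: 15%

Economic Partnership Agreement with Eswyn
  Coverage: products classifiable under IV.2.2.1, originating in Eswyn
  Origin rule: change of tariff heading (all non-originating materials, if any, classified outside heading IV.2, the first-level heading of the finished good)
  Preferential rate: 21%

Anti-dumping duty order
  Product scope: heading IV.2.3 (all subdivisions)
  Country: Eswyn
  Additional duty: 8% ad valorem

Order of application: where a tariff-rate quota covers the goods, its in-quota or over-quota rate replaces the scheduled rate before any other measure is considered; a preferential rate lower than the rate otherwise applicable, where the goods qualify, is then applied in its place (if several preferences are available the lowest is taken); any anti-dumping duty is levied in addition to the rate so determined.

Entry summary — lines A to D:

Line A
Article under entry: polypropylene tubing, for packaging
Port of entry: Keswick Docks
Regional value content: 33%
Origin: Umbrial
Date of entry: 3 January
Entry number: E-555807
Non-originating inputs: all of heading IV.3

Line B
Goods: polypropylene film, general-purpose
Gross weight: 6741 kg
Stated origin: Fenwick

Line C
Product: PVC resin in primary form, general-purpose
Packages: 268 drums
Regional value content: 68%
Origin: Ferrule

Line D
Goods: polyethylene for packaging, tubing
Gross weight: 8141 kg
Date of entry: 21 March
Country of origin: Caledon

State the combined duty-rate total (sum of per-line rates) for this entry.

Line A: polypropylene → IV.2; tubing → IV.2.3; for packaging → IV.2.3.1. Scheduled 36%. quota on IV.2.3.1 open → in-quota 35%; Umbrial agreement on IV.3.2.1: IV.2.3.1 not covered; Umbrial agreement on IV.2.3: RVC < 35%. → 35%.
Line B: polypropylene → IV.2; film → IV.2.2; general-purpose → IV.2.2.2. Scheduled 35%. No special measure applies. → 35%.
Line C: PVC → IV.3; resin in primary form → IV.3.2; general-purpose → IV.3.2.2. Scheduled 9%. Ferrule agreement on IV.2.1.2: IV.3.2.2 not covered. → 9%.
Line D: polyethylene → IV.1; tubing → IV.1.1; for packaging → IV.1.1.1. Scheduled 10%. No special measure applies. → 10%.
Sum: 35% + 35% + 9% + 10% = 89%.

89%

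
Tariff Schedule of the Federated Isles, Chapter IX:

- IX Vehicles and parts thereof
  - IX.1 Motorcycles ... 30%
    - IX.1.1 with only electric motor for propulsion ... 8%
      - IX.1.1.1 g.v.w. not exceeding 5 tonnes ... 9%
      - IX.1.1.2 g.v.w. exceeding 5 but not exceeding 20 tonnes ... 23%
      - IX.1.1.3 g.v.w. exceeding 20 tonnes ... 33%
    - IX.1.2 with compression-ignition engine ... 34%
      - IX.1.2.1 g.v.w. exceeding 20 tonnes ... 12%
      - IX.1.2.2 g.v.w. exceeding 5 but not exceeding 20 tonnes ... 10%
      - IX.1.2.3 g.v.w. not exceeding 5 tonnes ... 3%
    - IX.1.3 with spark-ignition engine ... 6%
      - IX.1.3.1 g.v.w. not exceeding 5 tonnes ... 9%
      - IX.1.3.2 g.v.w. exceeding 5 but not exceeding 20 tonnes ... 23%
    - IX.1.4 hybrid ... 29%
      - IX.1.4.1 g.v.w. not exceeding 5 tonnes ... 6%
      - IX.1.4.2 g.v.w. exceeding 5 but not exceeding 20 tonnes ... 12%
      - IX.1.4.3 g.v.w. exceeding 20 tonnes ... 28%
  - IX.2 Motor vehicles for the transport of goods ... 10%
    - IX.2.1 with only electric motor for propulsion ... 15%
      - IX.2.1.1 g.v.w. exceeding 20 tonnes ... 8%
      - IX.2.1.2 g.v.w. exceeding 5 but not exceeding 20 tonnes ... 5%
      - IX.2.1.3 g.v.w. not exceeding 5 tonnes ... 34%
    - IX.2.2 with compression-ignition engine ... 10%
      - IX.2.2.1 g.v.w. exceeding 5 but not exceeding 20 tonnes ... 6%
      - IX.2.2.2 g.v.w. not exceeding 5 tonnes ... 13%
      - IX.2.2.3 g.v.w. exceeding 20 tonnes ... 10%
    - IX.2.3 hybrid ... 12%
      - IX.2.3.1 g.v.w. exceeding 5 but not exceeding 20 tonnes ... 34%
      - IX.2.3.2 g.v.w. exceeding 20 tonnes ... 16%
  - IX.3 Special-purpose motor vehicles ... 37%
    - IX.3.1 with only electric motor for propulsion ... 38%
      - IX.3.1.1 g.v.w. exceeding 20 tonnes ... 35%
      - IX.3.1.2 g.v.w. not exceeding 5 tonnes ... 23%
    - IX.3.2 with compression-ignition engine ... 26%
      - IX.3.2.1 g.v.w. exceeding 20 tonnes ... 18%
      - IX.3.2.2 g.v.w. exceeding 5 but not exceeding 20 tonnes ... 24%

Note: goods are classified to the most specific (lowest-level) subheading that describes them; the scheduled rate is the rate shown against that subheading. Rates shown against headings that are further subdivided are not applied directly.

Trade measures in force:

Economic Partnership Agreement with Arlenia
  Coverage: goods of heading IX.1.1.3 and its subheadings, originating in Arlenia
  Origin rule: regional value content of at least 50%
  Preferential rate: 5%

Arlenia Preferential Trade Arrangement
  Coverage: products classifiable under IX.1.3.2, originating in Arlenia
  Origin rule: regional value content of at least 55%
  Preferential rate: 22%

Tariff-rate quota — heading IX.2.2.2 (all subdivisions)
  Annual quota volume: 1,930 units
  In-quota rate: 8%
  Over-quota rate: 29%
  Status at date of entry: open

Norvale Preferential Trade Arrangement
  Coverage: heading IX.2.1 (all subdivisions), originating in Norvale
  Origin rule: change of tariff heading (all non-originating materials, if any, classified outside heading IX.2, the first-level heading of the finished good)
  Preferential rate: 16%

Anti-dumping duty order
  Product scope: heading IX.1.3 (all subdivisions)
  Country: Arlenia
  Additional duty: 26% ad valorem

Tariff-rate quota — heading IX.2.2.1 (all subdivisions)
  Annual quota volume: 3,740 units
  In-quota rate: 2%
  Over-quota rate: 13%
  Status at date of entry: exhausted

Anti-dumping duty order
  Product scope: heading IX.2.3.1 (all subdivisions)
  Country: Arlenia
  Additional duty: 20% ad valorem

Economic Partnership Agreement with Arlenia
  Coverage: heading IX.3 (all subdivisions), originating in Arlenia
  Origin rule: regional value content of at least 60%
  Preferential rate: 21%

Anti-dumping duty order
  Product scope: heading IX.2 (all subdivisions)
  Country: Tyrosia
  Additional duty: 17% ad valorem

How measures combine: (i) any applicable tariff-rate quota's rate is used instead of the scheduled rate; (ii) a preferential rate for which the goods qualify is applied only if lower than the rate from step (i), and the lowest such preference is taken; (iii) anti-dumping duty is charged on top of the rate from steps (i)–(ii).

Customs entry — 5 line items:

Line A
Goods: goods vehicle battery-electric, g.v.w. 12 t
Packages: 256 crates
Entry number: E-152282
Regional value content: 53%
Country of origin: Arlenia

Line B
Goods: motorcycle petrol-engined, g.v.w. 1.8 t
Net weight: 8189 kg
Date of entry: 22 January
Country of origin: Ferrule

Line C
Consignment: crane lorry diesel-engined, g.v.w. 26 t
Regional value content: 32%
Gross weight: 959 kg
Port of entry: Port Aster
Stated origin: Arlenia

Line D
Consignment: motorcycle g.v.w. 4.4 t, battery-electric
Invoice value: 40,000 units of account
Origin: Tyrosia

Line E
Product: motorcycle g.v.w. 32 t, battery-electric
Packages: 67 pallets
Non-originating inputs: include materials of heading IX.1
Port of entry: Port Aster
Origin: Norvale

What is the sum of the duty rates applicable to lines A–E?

74%

Line A: goods vehicle → IX.2; battery-electric → IX.2.1; g.v.w. 12 t → IX.2.1.2. Scheduled 5%. Arlenia agreement on IX.1.1.3: IX.2.1.2 not covered; Arlenia agreement on IX.1.3.2: IX.2.1.2 not covered; Arlenia agreement on IX.3: IX.2.1.2 not covered. → 5%.
Line B: motorcycle → IX.1; petrol-engined → IX.1.3; g.v.w. 1.8 t → IX.1.3.1. Scheduled 9%. No special measure applies. → 9%.
Line C: crane lorry → IX.3; diesel-engined → IX.3.2; g.v.w. 26 t → IX.3.2.1. Scheduled 18%. Arlenia agreement on IX.1.1.3: IX.3.2.1 not covered; Arlenia agreement on IX.1.3.2: IX.3.2.1 not covered; Arlenia agreement on IX.3: RVC < 60%. → 18%.
Line D: motorcycle → IX.1; battery-electric → IX.1.1; g.v.w. 4.4 t → IX.1.1.1. Scheduled 9%. No special measure applies. → 9%.
Line E: motorcycle → IX.1; battery-electric → IX.1.1; g.v.w. 32 t → IX.1.1.3. Scheduled 33%. Norvale agreement on IX.2.1: IX.1.1.3 not covered. → 33%.
Sum: 5% + 9% + 18% + 9% + 33% = 74%.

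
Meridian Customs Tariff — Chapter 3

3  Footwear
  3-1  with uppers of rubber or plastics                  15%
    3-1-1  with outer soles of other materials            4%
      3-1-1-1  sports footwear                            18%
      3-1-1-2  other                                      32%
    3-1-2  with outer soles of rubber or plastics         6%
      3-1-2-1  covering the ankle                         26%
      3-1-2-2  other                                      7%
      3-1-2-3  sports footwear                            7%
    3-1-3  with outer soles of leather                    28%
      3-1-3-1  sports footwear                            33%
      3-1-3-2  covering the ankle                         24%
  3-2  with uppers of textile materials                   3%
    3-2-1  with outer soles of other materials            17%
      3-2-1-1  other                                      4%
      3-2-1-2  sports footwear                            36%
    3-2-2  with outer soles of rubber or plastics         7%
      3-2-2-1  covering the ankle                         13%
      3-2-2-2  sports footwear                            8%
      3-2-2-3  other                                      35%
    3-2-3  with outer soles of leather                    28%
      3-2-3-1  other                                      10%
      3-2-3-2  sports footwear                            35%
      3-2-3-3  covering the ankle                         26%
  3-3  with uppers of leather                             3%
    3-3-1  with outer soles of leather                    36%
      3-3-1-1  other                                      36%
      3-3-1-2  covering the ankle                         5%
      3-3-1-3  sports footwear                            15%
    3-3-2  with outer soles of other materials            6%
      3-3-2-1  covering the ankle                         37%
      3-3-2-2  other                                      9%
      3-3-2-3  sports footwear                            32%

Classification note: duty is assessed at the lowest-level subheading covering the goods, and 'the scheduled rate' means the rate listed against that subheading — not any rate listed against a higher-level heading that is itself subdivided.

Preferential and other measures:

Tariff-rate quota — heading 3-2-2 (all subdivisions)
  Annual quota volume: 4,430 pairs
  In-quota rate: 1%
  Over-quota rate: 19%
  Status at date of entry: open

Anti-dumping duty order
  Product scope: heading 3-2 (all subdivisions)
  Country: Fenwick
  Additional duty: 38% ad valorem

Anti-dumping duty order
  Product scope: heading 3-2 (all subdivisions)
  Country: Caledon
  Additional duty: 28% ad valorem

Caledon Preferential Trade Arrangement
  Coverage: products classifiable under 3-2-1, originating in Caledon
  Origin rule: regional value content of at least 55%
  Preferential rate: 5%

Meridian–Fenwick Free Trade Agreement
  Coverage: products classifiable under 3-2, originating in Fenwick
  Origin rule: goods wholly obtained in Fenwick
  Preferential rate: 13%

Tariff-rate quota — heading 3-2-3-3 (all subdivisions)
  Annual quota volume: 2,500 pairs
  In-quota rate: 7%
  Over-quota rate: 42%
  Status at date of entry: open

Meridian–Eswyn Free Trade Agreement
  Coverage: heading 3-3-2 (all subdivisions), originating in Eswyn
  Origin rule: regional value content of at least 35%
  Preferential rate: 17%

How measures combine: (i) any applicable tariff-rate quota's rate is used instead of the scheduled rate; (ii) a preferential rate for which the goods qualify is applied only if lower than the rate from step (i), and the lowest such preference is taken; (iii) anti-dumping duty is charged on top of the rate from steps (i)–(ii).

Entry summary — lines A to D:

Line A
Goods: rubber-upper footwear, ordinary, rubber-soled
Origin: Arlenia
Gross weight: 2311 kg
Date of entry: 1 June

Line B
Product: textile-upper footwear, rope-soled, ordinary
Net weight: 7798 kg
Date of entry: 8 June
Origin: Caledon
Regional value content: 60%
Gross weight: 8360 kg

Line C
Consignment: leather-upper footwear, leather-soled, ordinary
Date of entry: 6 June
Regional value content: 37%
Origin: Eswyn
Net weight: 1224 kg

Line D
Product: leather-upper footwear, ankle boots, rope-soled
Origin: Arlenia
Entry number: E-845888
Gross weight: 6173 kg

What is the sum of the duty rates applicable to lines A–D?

Line A: rubber-upper → 3-1; rubber-soled → 3-1-2; ordinary → 3-1-2-2. Scheduled 7%. No special measure applies. → 7%.
Line B: textile-upper → 3-2; rope-soled → 3-2-1; ordinary → 3-2-1-1. Scheduled 4%. Caledon agreement on 3-2-1: RVC ≥ 55% → 5% available; preference 5% not lower than 4% → no reduction; anti-dumping (Caledon, 3-2): +28%; total 4% + 28% = 32%. → 32%.
Line C: leather-upper → 3-3; leather-soled → 3-3-1; ordinary → 3-3-1-1. Scheduled 36%. Eswyn agreement on 3-3-2: 3-3-1-1 not covered. → 36%.
Line D: leather-upper → 3-3; rope-soled → 3-3-2; ankle boots → 3-3-2-1. Scheduled 37%. No special measure applies. → 37%.
Sum: 7% + 32% + 36% + 37% = 112%.

112%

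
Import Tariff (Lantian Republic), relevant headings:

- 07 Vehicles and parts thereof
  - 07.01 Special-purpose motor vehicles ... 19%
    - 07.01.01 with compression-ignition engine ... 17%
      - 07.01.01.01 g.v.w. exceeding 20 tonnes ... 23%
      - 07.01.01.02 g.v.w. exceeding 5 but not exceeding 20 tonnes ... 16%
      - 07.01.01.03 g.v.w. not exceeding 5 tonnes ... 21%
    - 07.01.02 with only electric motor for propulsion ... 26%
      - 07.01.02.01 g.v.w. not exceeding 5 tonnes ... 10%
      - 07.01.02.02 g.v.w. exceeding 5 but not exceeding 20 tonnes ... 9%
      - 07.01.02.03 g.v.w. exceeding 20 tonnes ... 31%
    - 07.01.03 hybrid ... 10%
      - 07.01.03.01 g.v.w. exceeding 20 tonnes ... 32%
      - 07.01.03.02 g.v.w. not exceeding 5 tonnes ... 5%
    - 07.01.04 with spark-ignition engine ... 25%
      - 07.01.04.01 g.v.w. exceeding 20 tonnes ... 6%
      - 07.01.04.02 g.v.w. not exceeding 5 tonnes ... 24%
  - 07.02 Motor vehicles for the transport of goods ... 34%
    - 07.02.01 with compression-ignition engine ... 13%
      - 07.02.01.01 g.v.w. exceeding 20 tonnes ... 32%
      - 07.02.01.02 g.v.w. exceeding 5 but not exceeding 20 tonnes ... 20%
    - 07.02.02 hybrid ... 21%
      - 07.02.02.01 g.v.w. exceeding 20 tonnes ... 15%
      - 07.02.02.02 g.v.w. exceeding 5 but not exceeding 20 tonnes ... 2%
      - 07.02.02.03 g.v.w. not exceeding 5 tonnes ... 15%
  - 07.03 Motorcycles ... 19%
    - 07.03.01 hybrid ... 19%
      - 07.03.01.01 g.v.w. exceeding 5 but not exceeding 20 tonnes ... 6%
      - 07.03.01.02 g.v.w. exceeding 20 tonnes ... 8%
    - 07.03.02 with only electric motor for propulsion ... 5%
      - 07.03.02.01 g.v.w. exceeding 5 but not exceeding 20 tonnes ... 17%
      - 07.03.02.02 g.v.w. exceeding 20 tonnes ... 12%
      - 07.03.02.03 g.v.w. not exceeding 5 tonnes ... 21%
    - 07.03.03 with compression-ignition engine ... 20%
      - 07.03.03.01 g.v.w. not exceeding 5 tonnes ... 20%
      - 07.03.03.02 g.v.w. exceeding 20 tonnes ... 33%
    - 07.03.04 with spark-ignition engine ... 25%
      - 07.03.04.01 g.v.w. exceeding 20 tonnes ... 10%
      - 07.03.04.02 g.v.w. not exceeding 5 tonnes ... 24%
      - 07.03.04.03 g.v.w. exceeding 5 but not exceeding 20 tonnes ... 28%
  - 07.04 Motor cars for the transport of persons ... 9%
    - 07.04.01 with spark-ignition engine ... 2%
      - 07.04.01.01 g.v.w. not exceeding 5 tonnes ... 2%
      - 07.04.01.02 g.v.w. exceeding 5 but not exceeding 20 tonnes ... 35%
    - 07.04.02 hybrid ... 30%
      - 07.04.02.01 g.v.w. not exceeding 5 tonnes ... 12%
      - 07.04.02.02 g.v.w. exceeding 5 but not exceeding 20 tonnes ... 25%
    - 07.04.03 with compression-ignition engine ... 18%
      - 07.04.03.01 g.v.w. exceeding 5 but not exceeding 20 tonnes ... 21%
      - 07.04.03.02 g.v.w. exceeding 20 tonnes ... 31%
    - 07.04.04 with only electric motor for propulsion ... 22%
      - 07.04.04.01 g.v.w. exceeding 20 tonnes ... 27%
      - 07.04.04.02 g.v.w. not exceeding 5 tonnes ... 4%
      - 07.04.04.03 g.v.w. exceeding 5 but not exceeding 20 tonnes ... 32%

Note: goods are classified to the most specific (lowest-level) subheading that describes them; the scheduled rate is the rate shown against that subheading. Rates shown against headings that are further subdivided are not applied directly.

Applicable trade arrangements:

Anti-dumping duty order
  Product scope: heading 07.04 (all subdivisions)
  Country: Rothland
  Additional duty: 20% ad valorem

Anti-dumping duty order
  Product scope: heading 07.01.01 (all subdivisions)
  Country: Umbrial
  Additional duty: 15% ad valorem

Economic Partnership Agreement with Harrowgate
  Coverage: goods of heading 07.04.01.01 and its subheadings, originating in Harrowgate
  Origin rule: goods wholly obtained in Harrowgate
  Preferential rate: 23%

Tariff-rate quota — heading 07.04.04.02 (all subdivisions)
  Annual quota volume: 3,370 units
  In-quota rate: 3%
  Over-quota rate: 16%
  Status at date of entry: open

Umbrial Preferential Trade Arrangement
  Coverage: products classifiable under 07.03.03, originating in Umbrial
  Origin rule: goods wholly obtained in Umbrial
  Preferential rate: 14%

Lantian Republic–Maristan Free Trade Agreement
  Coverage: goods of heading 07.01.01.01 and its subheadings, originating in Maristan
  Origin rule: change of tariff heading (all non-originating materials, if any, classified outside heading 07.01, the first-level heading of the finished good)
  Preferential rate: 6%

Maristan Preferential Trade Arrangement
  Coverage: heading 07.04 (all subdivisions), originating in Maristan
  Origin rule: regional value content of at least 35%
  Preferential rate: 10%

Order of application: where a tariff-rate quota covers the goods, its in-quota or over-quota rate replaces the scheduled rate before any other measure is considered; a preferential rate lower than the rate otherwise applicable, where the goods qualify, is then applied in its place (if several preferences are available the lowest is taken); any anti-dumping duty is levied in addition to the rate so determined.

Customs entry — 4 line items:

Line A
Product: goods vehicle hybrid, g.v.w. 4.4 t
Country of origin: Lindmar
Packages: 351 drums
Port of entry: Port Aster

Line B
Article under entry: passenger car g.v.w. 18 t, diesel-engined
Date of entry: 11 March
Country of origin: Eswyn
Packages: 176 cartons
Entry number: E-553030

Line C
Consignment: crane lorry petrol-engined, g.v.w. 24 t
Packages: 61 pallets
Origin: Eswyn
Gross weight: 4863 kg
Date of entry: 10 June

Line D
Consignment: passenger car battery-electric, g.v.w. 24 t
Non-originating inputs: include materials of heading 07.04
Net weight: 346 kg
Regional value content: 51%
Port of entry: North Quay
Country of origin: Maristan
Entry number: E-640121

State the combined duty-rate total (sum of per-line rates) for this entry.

52%

Line A: goods vehicle → 07.02; hybrid → 07.02.02; g.v.w. 4.4 t → 07.02.02.03. Scheduled 15%. No special measure applies. → 15%.
Line B: passenger car → 07.04; diesel-engined → 07.04.03; g.v.w. 18 t → 07.04.03.01. Scheduled 21%. No special measure applies. → 21%.
Line C: crane lorry → 07.01; petrol-engined → 07.01.04; g.v.w. 24 t → 07.01.04.01. Scheduled 6%. No special measure applies. → 6%.
Line D: passenger car → 07.04; battery-electric → 07.04.04; g.v.w. 24 t → 07.04.04.01. Scheduled 27%. Maristan agreement on 07.01.01.01: 07.04.04.01 not covered; Maristan agreement on 07.04: RVC ≥ 35% → 10% available; preferential 10%. → 10%.
Sum: 15% + 21% + 6% + 10% = 52%.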